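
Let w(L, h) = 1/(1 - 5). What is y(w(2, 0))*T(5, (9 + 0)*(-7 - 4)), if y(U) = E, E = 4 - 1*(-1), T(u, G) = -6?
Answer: -30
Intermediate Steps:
w(L, h) = -1/4 (w(L, h) = 1/(-4) = -1/4)
E = 5 (E = 4 + 1 = 5)
y(U) = 5
y(w(2, 0))*T(5, (9 + 0)*(-7 - 4)) = 5*(-6) = -30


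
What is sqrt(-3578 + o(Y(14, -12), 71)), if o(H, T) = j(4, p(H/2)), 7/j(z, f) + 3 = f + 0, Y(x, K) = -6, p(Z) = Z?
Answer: 5*I*sqrt(5154)/6 ≈ 59.826*I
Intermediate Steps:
j(z, f) = 7/(-3 + f) (j(z, f) = 7/(-3 + (f + 0)) = 7/(-3 + f))
o(H, T) = 7/(-3 + H/2)
sqrt(-3578 + o(Y(14, -12), 71)) = sqrt(-3578 + 14/(-6 - 6)) = sqrt(-3578 + 14/(-12)) = sqrt(-3578 + 14*(-1/12)) = sqrt(-3578 - 7/6) = sqrt(-21475/6) = 5*I*sqrt(5154)/6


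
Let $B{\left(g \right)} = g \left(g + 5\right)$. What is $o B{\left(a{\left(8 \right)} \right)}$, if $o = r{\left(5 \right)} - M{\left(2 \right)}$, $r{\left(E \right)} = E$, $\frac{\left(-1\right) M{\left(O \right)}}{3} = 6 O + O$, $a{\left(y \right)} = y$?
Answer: $4888$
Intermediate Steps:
$M{\left(O \right)} = - 21 O$ ($M{\left(O \right)} = - 3 \left(6 O + O\right) = - 3 \cdot 7 O = - 21 O$)
$B{\left(g \right)} = g \left(5 + g\right)$
$o = 47$ ($o = 5 - \left(-21\right) 2 = 5 - -42 = 5 + 42 = 47$)
$o B{\left(a{\left(8 \right)} \right)} = 47 \cdot 8 \left(5 + 8\right) = 47 \cdot 8 \cdot 13 = 47 \cdot 104 = 4888$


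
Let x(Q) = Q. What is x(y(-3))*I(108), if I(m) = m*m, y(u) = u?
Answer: -34992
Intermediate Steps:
I(m) = m**2
x(y(-3))*I(108) = -3*108**2 = -3*11664 = -34992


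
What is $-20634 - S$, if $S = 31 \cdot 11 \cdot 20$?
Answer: $-27454$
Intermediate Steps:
$S = 6820$ ($S = 341 \cdot 20 = 6820$)
$-20634 - S = -20634 - 6820 = -27454$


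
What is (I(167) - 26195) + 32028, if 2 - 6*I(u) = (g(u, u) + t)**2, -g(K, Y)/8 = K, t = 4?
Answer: -869612/3 ≈ -2.8987e+5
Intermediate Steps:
g(K, Y) = -8*K
I(u) = 1/3 - (4 - 8*u)**2/6 (I(u) = 1/3 - (-8*u + 4)**2/6 = 1/3 - (4 - 8*u)**2/6)
(I(167) - 26195) + 32028 = ((1/3 - 8*(-1 + 2*167)**2/3) - 26195) + 32028 = ((1/3 - 8*(-1 + 334)**2/3) - 26195) + 32028 = ((1/3 - 8/3*333**2) - 26195) + 32028 = ((1/3 - 8/3*110889) - 26195) + 32028 = ((1/3 - 295704) - 26195) + 32028 = (-887111/3 - 26195) + 32028 = -965696/3 + 32028 = -869612/3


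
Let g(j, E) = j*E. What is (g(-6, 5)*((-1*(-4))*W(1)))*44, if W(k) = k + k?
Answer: -10560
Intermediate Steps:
W(k) = 2*k
g(j, E) = E*j
(g(-6, 5)*((-1*(-4))*W(1)))*44 = ((5*(-6))*((-1*(-4))*(2*1)))*44 = -120*2*44 = -30*8*44 = -240*44 = -10560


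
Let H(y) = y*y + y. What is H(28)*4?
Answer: 3248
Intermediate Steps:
H(y) = y + y**2 (H(y) = y**2 + y = y + y**2)
H(28)*4 = (28*(1 + 28))*4 = (28*29)*4 = 812*4 = 3248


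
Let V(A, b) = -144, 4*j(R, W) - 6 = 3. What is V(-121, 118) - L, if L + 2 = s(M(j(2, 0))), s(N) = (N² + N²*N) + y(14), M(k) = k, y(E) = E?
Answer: -11037/64 ≈ -172.45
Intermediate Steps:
j(R, W) = 9/4 (j(R, W) = 3/2 + (¼)*3 = 3/2 + ¾ = 9/4)
s(N) = 14 + N² + N³ (s(N) = (N² + N²*N) + 14 = (N² + N³) + 14 = 14 + N² + N³)
L = 1821/64 (L = -2 + (14 + (9/4)² + (9/4)³) = -2 + (14 + 81/16 + 729/64) = -2 + 1949/64 = 1821/64 ≈ 28.453)
V(-121, 118) - L = -144 - 1*1821/64 = -144 - 1821/64 = -11037/64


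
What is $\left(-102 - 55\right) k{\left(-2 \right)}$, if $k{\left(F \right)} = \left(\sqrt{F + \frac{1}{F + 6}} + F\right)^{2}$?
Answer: $- \frac{1413}{4} + 314 i \sqrt{7} \approx -353.25 + 830.77 i$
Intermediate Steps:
$k{\left(F \right)} = \left(F + \sqrt{F + \frac{1}{6 + F}}\right)^{2}$ ($k{\left(F \right)} = \left(\sqrt{F + \frac{1}{6 + F}} + F\right)^{2} = \left(F + \sqrt{F + \frac{1}{6 + F}}\right)^{2}$)
$\left(-102 - 55\right) k{\left(-2 \right)} = \left(-102 - 55\right) \left(-2 + \sqrt{\frac{1 - 2 \left(6 - 2\right)}{6 - 2}}\right)^{2} = \left(-102 - 55\right) \left(-2 + \sqrt{\frac{1 - 8}{4}}\right)^{2} = - 157 \left(-2 + \sqrt{\frac{1 - 8}{4}}\right)^{2} = - 157 \left(-2 + \sqrt{\frac{1}{4} \left(-7\right)}\right)^{2} = - 157 \left(-2 + \sqrt{- \frac{7}{4}}\right)^{2} = - 157 \left(-2 + \frac{i \sqrt{7}}{2}\right)^{2}$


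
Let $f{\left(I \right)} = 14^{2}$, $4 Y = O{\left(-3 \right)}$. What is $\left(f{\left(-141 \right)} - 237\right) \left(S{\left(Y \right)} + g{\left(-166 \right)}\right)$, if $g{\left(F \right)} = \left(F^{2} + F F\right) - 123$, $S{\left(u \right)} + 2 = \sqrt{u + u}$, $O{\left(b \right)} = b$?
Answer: $-2254467 - \frac{41 i \sqrt{6}}{2} \approx -2.2545 \cdot 10^{6} - 50.215 i$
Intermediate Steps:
$Y = - \frac{3}{4}$ ($Y = \frac{1}{4} \left(-3\right) = - \frac{3}{4} \approx -0.75$)
$S{\left(u \right)} = -2 + \sqrt{2} \sqrt{u}$ ($S{\left(u \right)} = -2 + \sqrt{u + u} = -2 + \sqrt{2 u} = -2 + \sqrt{2} \sqrt{u}$)
$g{\left(F \right)} = -123 + 2 F^{2}$ ($g{\left(F \right)} = \left(F^{2} + F^{2}\right) - 123 = 2 F^{2} - 123 = -123 + 2 F^{2}$)
$f{\left(I \right)} = 196$
$\left(f{\left(-141 \right)} - 237\right) \left(S{\left(Y \right)} + g{\left(-166 \right)}\right) = \left(196 - 237\right) \left(\left(-2 + \sqrt{2} \sqrt{- \frac{3}{4}}\right) - \left(123 - 2 \left(-166\right)^{2}\right)\right) = - 41 \left(\left(-2 + \sqrt{2} \frac{i \sqrt{3}}{2}\right) + \left(-123 + 2 \cdot 27556\right)\right) = - 41 \left(\left(-2 + \frac{i \sqrt{6}}{2}\right) + \left(-123 + 55112\right)\right) = - 41 \left(\left(-2 + \frac{i \sqrt{6}}{2}\right) + 54989\right) = - 41 \left(54987 + \frac{i \sqrt{6}}{2}\right) = -2254467 - \frac{41 i \sqrt{6}}{2}$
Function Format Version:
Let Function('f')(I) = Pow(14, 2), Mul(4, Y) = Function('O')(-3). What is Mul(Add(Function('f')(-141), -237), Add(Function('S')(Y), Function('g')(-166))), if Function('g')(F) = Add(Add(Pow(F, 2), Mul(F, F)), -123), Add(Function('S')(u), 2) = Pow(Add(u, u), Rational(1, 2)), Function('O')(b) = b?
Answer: Add(-2254467, Mul(Rational(-41, 2), I, Pow(6, Rational(1, 2)))) ≈ Add(-2.2545e+6, Mul(-50.215, I))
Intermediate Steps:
Y = Rational(-3, 4) (Y = Mul(Rational(1, 4), -3) = Rational(-3, 4) ≈ -0.75000)
Function('S')(u) = Add(-2, Mul(Pow(2, Rational(1, 2)), Pow(u, Rational(1, 2)))) (Function('S')(u) = Add(-2, Pow(Add(u, u), Rational(1, 2))) = Add(-2, Pow(Mul(2, u), Rational(1, 2))) = Add(-2, Mul(Pow(2, Rational(1, 2)), Pow(u, Rational(1, 2)))))
Function('g')(F) = Add(-123, Mul(2, Pow(F, 2))) (Function('g')(F) = Add(Add(Pow(F, 2), Pow(F, 2)), -123) = Add(Mul(2, Pow(F, 2)), -123) = Add(-123, Mul(2, Pow(F, 2))))
Function('f')(I) = 196
Mul(Add(Function('f')(-141), -237), Add(Function('S')(Y), Function('g')(-166))) = Mul(Add(196, -237), Add(Add(-2, Mul(Pow(2, Rational(1, 2)), Pow(Rational(-3, 4), Rational(1, 2)))), Add(-123, Mul(2, Pow(-166, 2))))) = Mul(-41, Add(Add(-2, Mul(Pow(2, Rational(1, 2)), Mul(Rational(1, 2), I, Pow(3, Rational(1, 2))))), Add(-123, Mul(2, 27556)))) = Mul(-41, Add(Add(-2, Mul(Rational(1, 2), I, Pow(6, Rational(1, 2)))), Add(-123, 55112))) = Mul(-41, Add(Add(-2, Mul(Rational(1, 2), I, Pow(6, Rational(1, 2)))), 54989)) = Mul(-41, Add(54987, Mul(Rational(1, 2), I, Pow(6, Rational(1, 2))))) = Add(-2254467, Mul(Rational(-41, 2), I, Pow(6, Rational(1, 2))))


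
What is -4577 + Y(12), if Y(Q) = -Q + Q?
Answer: -4577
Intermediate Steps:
Y(Q) = 0
-4577 + Y(12) = -4577 + 0 = -4577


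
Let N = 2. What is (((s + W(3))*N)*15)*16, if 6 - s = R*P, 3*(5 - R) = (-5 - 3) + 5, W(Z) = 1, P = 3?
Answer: -5280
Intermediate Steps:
R = 6 (R = 5 - ((-5 - 3) + 5)/3 = 5 - (-8 + 5)/3 = 5 - 1/3*(-3) = 5 + 1 = 6)
s = -12 (s = 6 - 6*3 = 6 - 1*18 = 6 - 18 = -12)
(((s + W(3))*N)*15)*16 = (((-12 + 1)*2)*15)*16 = (-11*2*15)*16 = -22*15*16 = -330*16 = -5280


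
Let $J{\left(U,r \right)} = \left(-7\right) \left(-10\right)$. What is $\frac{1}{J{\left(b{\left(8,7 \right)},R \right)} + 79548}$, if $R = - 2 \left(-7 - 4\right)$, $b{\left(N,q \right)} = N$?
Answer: $\frac{1}{79618} \approx 1.256 \cdot 10^{-5}$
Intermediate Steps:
$R = 22$ ($R = \left(-2\right) \left(-11\right) = 22$)
$J{\left(U,r \right)} = 70$
$\frac{1}{J{\left(b{\left(8,7 \right)},R \right)} + 79548} = \frac{1}{70 + 79548} = \frac{1}{79618}$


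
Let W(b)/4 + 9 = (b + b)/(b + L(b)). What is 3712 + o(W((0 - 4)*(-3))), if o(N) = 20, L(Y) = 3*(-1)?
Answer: 3732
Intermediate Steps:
L(Y) = -3
W(b) = -36 + 8*b/(-3 + b) (W(b) = -36 + 4*((b + b)/(b - 3)) = -36 + 4*((2*b)/(-3 + b)) = -36 + 4*(2*b/(-3 + b)) = -36 + 8*b/(-3 + b))
3712 + o(W((0 - 4)*(-3))) = 3712 + 20 = 3732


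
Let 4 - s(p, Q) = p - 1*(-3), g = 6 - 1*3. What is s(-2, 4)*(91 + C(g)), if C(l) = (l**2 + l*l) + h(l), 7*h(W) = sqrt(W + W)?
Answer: 327 + 3*sqrt(6)/7 ≈ 328.05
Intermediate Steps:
g = 3 (g = 6 - 3 = 3)
h(W) = sqrt(2)*sqrt(W)/7 (h(W) = sqrt(W + W)/7 = sqrt(2*W)/7 = (sqrt(2)*sqrt(W))/7 = sqrt(2)*sqrt(W)/7)
s(p, Q) = 1 - p (s(p, Q) = 4 - (p - 1*(-3)) = 4 - (p + 3) = 4 - (3 + p) = 4 + (-3 - p) = 1 - p)
C(l) = 2*l**2 + sqrt(2)*sqrt(l)/7 (C(l) = (l**2 + l*l) + sqrt(2)*sqrt(l)/7 = (l**2 + l**2) + sqrt(2)*sqrt(l)/7 = 2*l**2 + sqrt(2)*sqrt(l)/7)
s(-2, 4)*(91 + C(g)) = (1 - 1*(-2))*(91 + (2*3**2 + sqrt(2)*sqrt(3)/7)) = (1 + 2)*(91 + (2*9 + sqrt(6)/7)) = 3*(91 + (18 + sqrt(6)/7)) = 3*(109 + sqrt(6)/7) = 327 + 3*sqrt(6)/7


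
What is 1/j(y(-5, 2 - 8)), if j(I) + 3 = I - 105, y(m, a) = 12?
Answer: -1/96 ≈ -0.010417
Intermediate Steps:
j(I) = -108 + I (j(I) = -3 + (I - 105) = -3 + (-105 + I) = -108 + I)
1/j(y(-5, 2 - 8)) = 1/(-108 + 12) = 1/(-96) = -1/96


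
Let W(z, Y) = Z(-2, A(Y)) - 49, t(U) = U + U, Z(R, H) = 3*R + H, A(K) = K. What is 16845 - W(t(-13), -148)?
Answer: 17048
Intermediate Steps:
Z(R, H) = H + 3*R
t(U) = 2*U
W(z, Y) = -55 + Y (W(z, Y) = (Y + 3*(-2)) - 49 = (Y - 6) - 49 = (-6 + Y) - 49 = -55 + Y)
16845 - W(t(-13), -148) = 16845 - (-55 - 148) = 16845 - 1*(-203) = 16845 + 203 = 17048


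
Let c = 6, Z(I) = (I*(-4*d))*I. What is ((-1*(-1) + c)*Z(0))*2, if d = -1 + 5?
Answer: 0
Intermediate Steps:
d = 4
Z(I) = -16*I² (Z(I) = (I*(-4*4))*I = (I*(-16))*I = (-16*I)*I = -16*I²)
((-1*(-1) + c)*Z(0))*2 = ((-1*(-1) + 6)*(-16*0²))*2 = ((1 + 6)*(-16*0))*2 = (7*0)*2 = 0*2 = 0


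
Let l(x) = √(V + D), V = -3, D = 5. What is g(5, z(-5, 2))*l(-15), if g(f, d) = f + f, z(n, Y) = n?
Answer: 10*√2 ≈ 14.142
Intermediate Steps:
l(x) = √2 (l(x) = √(-3 + 5) = √2)
g(f, d) = 2*f
g(5, z(-5, 2))*l(-15) = (2*5)*√2 = 10*√2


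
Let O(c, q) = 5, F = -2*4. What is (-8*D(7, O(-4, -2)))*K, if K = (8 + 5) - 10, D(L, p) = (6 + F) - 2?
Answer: 96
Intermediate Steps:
F = -8
D(L, p) = -4 (D(L, p) = (6 - 8) - 2 = -2 - 2 = -4)
K = 3 (K = 13 - 10 = 3)
(-8*D(7, O(-4, -2)))*K = -8*(-4)*3 = 32*3 = 96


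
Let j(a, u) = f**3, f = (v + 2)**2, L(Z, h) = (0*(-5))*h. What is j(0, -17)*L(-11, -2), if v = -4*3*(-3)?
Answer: 0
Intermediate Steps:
v = 36 (v = -12*(-3) = 36)
L(Z, h) = 0 (L(Z, h) = 0*h = 0)
f = 1444 (f = (36 + 2)**2 = 38**2 = 1444)
j(a, u) = 3010936384 (j(a, u) = 1444**3 = 3010936384)
j(0, -17)*L(-11, -2) = 3010936384*0 = 0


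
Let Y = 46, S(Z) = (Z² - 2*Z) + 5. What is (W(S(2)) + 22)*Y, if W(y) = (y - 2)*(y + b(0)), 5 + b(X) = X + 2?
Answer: 1288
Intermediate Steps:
b(X) = -3 + X (b(X) = -5 + (X + 2) = -5 + (2 + X) = -3 + X)
S(Z) = 5 + Z² - 2*Z
W(y) = (-3 + y)*(-2 + y) (W(y) = (y - 2)*(y + (-3 + 0)) = (-2 + y)*(y - 3) = (-2 + y)*(-3 + y) = (-3 + y)*(-2 + y))
(W(S(2)) + 22)*Y = ((6 + (5 + 2² - 2*2)² - 5*(5 + 2² - 2*2)) + 22)*46 = ((6 + (5 + 4 - 4)² - 5*(5 + 4 - 4)) + 22)*46 = ((6 + 5² - 5*5) + 22)*46 = ((6 + 25 - 25) + 22)*46 = (6 + 22)*46 = 28*46 = 1288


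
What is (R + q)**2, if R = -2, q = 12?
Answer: 100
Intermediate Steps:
(R + q)**2 = (-2 + 12)**2 = 10**2 = 100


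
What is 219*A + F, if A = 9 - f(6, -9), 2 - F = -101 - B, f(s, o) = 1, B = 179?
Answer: 2034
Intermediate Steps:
F = 282 (F = 2 - (-101 - 1*179) = 2 - (-101 - 179) = 2 - 1*(-280) = 2 + 280 = 282)
A = 8 (A = 9 - 1*1 = 9 - 1 = 8)
219*A + F = 219*8 + 282 = 1752 + 282 = 2034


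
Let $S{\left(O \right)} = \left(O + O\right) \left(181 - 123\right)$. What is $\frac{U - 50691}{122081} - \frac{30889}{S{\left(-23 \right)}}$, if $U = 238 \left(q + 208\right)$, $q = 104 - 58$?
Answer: $\frac{165087059}{14161396} \approx 11.658$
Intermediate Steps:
$S{\left(O \right)} = 116 O$ ($S{\left(O \right)} = 2 O 58 = 116 O$)
$q = 46$ ($q = 104 - 58 = 46$)
$U = 60452$ ($U = 238 \left(46 + 208\right) = 238 \cdot 254 = 60452$)
$\frac{U - 50691}{122081} - \frac{30889}{S{\left(-23 \right)}} = \frac{60452 - 50691}{122081} - \frac{30889}{116 \left(-23\right)} = \left(60452 - 50691\right) \frac{1}{122081} - \frac{30889}{-2668} = 9761 \cdot \frac{1}{122081} - - \frac{1343}{116} = \frac{9761}{122081} + \frac{1343}{116} = \frac{165087059}{14161396}$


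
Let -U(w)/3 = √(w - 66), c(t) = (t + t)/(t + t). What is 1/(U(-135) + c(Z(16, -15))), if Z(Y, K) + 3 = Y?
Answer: I/(I + 3*√201) ≈ 0.00055249 + 0.023499*I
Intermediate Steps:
Z(Y, K) = -3 + Y
c(t) = 1 (c(t) = (2*t)/((2*t)) = (2*t)*(1/(2*t)) = 1)
U(w) = -3*√(-66 + w) (U(w) = -3*√(w - 66) = -3*√(-66 + w))
1/(U(-135) + c(Z(16, -15))) = 1/(-3*√(-66 - 135) + 1) = 1/(-3*I*√201 + 1) = 1/(1 - 3*I*√201)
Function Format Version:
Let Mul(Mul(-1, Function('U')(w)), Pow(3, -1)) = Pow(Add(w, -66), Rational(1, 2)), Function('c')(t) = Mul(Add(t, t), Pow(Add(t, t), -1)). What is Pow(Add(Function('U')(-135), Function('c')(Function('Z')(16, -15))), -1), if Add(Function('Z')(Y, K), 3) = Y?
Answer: Mul(I, Pow(Add(I, Mul(3, Pow(201, Rational(1, 2)))), -1)) ≈ Add(0.00055249, Mul(0.023499, I))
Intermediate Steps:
Function('Z')(Y, K) = Add(-3, Y)
Function('c')(t) = 1 (Function('c')(t) = Mul(Mul(2, t), Pow(Mul(2, t), -1)) = Mul(Mul(2, t), Mul(Rational(1, 2), Pow(t, -1))) = 1)
Function('U')(w) = Mul(-3, Pow(Add(-66, w), Rational(1, 2))) (Function('U')(w) = Mul(-3, Pow(Add(w, -66), Rational(1, 2))) = Mul(-3, Pow(Add(-66, w), Rational(1, 2))))
Pow(Add(Function('U')(-135), Function('c')(Function('Z')(16, -15))), -1) = Pow(Add(Mul(-3, Pow(Add(-66, -135), Rational(1, 2))), 1), -1) = Pow(Add(Mul(-3, Pow(-201, Rational(1, 2))), 1), -1) = Pow(Add(Mul(-3, Mul(I, Pow(201, Rational(1, 2)))), 1), -1) = Pow(Add(Mul(-3, I, Pow(201, Rational(1, 2))), 1), -1) = Pow(Add(1, Mul(-3, I, Pow(201, Rational(1, 2)))), -1)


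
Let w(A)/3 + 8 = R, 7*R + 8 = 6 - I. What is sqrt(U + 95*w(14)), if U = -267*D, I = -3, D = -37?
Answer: 3*sqrt(41594)/7 ≈ 87.406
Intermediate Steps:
R = 1/7 (R = -8/7 + (6 - 1*(-3))/7 = -8/7 + (6 + 3)/7 = -8/7 + (1/7)*9 = -8/7 + 9/7 = 1/7 ≈ 0.14286)
w(A) = -165/7 (w(A) = -24 + 3*(1/7) = -24 + 3/7 = -165/7)
U = 9879 (U = -267*(-37) = 9879)
sqrt(U + 95*w(14)) = sqrt(9879 + 95*(-165/7)) = sqrt(9879 - 15675/7) = sqrt(53478/7) = 3*sqrt(41594)/7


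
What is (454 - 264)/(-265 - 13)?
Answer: -95/139 ≈ -0.68345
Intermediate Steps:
(454 - 264)/(-265 - 13) = 190/(-278) = 190*(-1/278) = -95/139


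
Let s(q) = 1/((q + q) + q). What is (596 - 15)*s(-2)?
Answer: -581/6 ≈ -96.833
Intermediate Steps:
s(q) = 1/(3*q) (s(q) = 1/(2*q + q) = 1/(3*q))
(596 - 15)*s(-2) = (596 - 15)*((1/3)/(-2)) = 581*((1/3)*(-1/2)) = 581*(-1/6) = -581/6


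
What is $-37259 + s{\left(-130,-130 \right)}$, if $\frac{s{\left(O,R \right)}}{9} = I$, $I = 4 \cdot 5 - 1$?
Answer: $-37088$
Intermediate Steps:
$I = 19$ ($I = 20 - 1 = 19$)
$s{\left(O,R \right)} = 171$ ($s{\left(O,R \right)} = 9 \cdot 19 = 171$)
$-37259 + s{\left(-130,-130 \right)} = -37259 + 171 = -37088$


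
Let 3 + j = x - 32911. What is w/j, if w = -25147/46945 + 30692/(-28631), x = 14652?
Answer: 2160819697/24545630871290 ≈ 8.8033e-5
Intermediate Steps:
w = -2160819697/1344082295 (w = -25147*1/46945 + 30692*(-1/28631) = -25147/46945 - 30692/28631 = -2160819697/1344082295 ≈ -1.6077)
j = -18262 (j = -3 + (14652 - 32911) = -3 - 18259 = -18262)
w/j = -2160819697/1344082295/(-18262) = -2160819697/1344082295*(-1/18262) = 2160819697/24545630871290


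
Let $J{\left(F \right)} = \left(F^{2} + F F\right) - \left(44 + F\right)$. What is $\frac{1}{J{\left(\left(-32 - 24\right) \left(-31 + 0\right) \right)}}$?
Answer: $\frac{1}{6025612} \approx 1.6596 \cdot 10^{-7}$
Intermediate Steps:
$J{\left(F \right)} = -44 - F + 2 F^{2}$ ($J{\left(F \right)} = \left(F^{2} + F^{2}\right) - \left(44 + F\right) = 2 F^{2} - \left(44 + F\right) = -44 - F + 2 F^{2}$)
$\frac{1}{J{\left(\left(-32 - 24\right) \left(-31 + 0\right) \right)}} = \frac{1}{-44 - \left(-32 - 24\right) \left(-31 + 0\right) + 2 \left(\left(-32 - 24\right) \left(-31 + 0\right)\right)^{2}} = \frac{1}{-44 - \left(-56\right) \left(-31\right) + 2 \left(\left(-56\right) \left(-31\right)\right)^{2}} = \frac{1}{-44 - 1736 + 2 \cdot 1736^{2}} = \frac{1}{-44 - 1736 + 2 \cdot 3013696} = \frac{1}{-44 - 1736 + 6027392} = \frac{1}{6025612}$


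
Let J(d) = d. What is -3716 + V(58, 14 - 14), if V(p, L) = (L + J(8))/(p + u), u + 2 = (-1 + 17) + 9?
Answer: -300988/81 ≈ -3715.9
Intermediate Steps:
u = 23 (u = -2 + ((-1 + 17) + 9) = -2 + (16 + 9) = -2 + 25 = 23)
V(p, L) = (8 + L)/(23 + p) (V(p, L) = (L + 8)/(p + 23) = (8 + L)/(23 + p))
-3716 + V(58, 14 - 14) = -3716 + (8 + (14 - 14))/(23 + 58) = -3716 + (8 + 0)/81 = -3716 + (1/81)*8 = -3716 + 8/81 = -300988/81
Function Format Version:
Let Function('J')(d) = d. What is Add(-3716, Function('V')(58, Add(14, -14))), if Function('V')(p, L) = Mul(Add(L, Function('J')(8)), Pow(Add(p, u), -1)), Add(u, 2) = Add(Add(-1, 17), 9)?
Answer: Rational(-300988, 81) ≈ -3715.9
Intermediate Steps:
u = 23 (u = Add(-2, Add(Add(-1, 17), 9)) = Add(-2, Add(16, 9)) = Add(-2, 25) = 23)
Function('V')(p, L) = Mul(Pow(Add(23, p), -1), Add(8, L)) (Function('V')(p, L) = Mul(Add(L, 8), Pow(Add(p, 23), -1)) = Mul(Add(8, L), Pow(Add(23, p), -1)) = Mul(Pow(Add(23, p), -1), Add(8, L)))
Add(-3716, Function('V')(58, Add(14, -14))) = Add(-3716, Mul(Pow(Add(23, 58), -1), Add(8, Add(14, -14)))) = Add(-3716, Mul(Pow(81, -1), Add(8, 0))) = Add(-3716, Mul(Rational(1, 81), 8)) = Add(-3716, Rational(8, 81)) = Rational(-300988, 81)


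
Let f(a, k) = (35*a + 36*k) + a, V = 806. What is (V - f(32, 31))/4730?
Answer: -17/55 ≈ -0.30909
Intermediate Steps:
f(a, k) = 36*a + 36*k
(V - f(32, 31))/4730 = (806 - (36*32 + 36*31))/4730 = (806 - (1152 + 1116))*(1/4730) = (806 - 1*2268)*(1/4730) = (806 - 2268)*(1/4730) = -1462*1/4730 = -17/55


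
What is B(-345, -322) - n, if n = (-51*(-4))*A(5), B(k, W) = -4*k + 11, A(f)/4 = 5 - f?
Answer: 1391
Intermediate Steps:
A(f) = 20 - 4*f (A(f) = 4*(5 - f) = 20 - 4*f)
B(k, W) = 11 - 4*k
n = 0 (n = (-51*(-4))*(20 - 4*5) = 204*(20 - 20) = 204*0 = 0)
B(-345, -322) - n = (11 - 4*(-345)) - 1*0 = (11 + 1380) + 0 = 1391 + 0 = 1391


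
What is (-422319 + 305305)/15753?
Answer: -117014/15753 ≈ -7.4280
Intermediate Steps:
(-422319 + 305305)/15753 = -117014*1/15753 = -117014/15753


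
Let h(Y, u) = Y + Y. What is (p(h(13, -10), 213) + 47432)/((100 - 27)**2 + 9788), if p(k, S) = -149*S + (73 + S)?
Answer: 5327/5039 ≈ 1.0572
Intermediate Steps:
h(Y, u) = 2*Y
p(k, S) = 73 - 148*S
(p(h(13, -10), 213) + 47432)/((100 - 27)**2 + 9788) = ((73 - 148*213) + 47432)/((100 - 27)**2 + 9788) = ((73 - 31524) + 47432)/(73**2 + 9788) = (-31451 + 47432)/(5329 + 9788) = 15981/15117 = 15981*(1/15117) = 5327/5039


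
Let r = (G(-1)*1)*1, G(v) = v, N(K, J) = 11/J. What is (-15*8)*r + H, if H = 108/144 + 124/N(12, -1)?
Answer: 4817/44 ≈ 109.48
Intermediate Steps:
H = -463/44 (H = 108/144 + 124/((11/(-1))) = 108*(1/144) + 124/((11*(-1))) = ¾ + 124/(-11) = ¾ + 124*(-1/11) = ¾ - 124/11 = -463/44 ≈ -10.523)
r = -1 (r = -1*1*1 = -1*1 = -1)
(-15*8)*r + H = -15*8*(-1) - 463/44 = -120*(-1) - 463/44 = 120 - 463/44 = 4817/44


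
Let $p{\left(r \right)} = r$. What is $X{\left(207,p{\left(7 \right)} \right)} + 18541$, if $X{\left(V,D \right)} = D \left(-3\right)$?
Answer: $18520$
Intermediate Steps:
$X{\left(V,D \right)} = - 3 D$
$X{\left(207,p{\left(7 \right)} \right)} + 18541 = \left(-3\right) 7 + 18541 = -21 + 18541 = 18520$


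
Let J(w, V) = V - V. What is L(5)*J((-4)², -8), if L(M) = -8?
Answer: 0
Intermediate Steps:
J(w, V) = 0
L(5)*J((-4)², -8) = -8*0 = 0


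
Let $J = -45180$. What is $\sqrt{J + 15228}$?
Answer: $48 i \sqrt{13} \approx 173.07 i$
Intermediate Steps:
$\sqrt{J + 15228} = \sqrt{-45180 + 15228} = \sqrt{-29952} = 48 i \sqrt{13}$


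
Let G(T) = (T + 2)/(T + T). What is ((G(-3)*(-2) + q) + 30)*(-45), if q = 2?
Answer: -1425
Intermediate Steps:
G(T) = (2 + T)/(2*T) (G(T) = (2 + T)/((2*T)) = (2 + T)*(1/(2*T)) = (2 + T)/(2*T))
((G(-3)*(-2) + q) + 30)*(-45) = ((((½)*(2 - 3)/(-3))*(-2) + 2) + 30)*(-45) = ((((½)*(-⅓)*(-1))*(-2) + 2) + 30)*(-45) = (((⅙)*(-2) + 2) + 30)*(-45) = ((-⅓ + 2) + 30)*(-45) = (5/3 + 30)*(-45) = (95/3)*(-45) = -1425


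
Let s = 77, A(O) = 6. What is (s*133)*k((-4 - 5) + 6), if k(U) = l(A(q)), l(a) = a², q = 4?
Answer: 368676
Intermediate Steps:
k(U) = 36 (k(U) = 6² = 36)
(s*133)*k((-4 - 5) + 6) = (77*133)*36 = 10241*36 = 368676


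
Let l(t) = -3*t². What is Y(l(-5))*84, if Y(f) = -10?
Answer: -840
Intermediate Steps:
Y(l(-5))*84 = -10*84 = -840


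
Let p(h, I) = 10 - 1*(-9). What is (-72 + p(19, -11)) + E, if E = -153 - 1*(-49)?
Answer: -157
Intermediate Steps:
p(h, I) = 19 (p(h, I) = 10 + 9 = 19)
E = -104 (E = -153 + 49 = -104)
(-72 + p(19, -11)) + E = (-72 + 19) - 104 = -53 - 104 = -157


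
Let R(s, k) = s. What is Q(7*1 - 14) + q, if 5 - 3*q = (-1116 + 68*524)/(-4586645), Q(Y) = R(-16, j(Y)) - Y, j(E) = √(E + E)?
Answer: -100871674/13759935 ≈ -7.3308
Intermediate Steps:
j(E) = √2*√E (j(E) = √(2*E) = √2*√E)
Q(Y) = -16 - Y
q = 22967741/13759935 (q = 5/3 - (-1116 + 68*524)/(3*(-4586645)) = 5/3 - (-1116 + 35632)*(-1)/(3*4586645) = 5/3 - 34516*(-1)/(3*4586645) = 5/3 - ⅓*(-34516/4586645) = 5/3 + 34516/13759935 = 22967741/13759935 ≈ 1.6692)
Q(7*1 - 14) + q = (-16 - (7*1 - 14)) + 22967741/13759935 = (-16 - (7 - 14)) + 22967741/13759935 = (-16 - 1*(-7)) + 22967741/13759935 = (-16 + 7) + 22967741/13759935 = -9 + 22967741/13759935 = -100871674/13759935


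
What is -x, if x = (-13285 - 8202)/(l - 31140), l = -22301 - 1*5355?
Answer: -21487/58796 ≈ -0.36545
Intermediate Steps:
l = -27656 (l = -22301 - 5355 = -27656)
x = 21487/58796 (x = (-13285 - 8202)/(-27656 - 31140) = -21487/(-58796) = -21487*(-1/58796) = 21487/58796 ≈ 0.36545)
-x = -1*21487/58796 = -21487/58796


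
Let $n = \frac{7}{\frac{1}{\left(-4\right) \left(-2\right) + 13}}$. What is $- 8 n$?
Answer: $-1176$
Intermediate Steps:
$n = 147$ ($n = \frac{7}{\frac{1}{8 + 13}} = \frac{7}{\frac{1}{21}} = 7 \frac{1}{\frac{1}{21}} = 7 \cdot 21 = 147$)
$- 8 n = \left(-8\right) 147 = -1176$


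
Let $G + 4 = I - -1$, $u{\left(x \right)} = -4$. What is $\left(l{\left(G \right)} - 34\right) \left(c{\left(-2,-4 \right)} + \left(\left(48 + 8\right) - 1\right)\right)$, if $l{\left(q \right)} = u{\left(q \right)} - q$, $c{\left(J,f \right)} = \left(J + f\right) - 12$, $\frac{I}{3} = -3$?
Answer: $-962$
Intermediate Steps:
$I = -9$ ($I = 3 \left(-3\right) = -9$)
$c{\left(J,f \right)} = -12 + J + f$
$G = -12$ ($G = -4 - 8 = -12$)
$l{\left(q \right)} = -4 - q$
$\left(l{\left(G \right)} - 34\right) \left(c{\left(-2,-4 \right)} + \left(\left(48 + 8\right) - 1\right)\right) = \left(\left(-4 - -12\right) - 34\right) \left(\left(-12 - 2 - 4\right) + \left(\left(48 + 8\right) - 1\right)\right) = \left(\left(-4 + 12\right) - 34\right) \left(-18 + \left(56 - 1\right)\right) = \left(8 - 34\right) \left(-18 + 55\right) = \left(-26\right) 37 = -962$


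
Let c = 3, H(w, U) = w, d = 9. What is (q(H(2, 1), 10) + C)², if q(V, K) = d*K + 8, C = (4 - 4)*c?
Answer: 9604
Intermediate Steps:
C = 0 (C = (4 - 4)*3 = 0*3 = 0)
q(V, K) = 8 + 9*K (q(V, K) = 9*K + 8 = 8 + 9*K)
(q(H(2, 1), 10) + C)² = ((8 + 9*10) + 0)² = ((8 + 90) + 0)² = (98 + 0)² = 98² = 9604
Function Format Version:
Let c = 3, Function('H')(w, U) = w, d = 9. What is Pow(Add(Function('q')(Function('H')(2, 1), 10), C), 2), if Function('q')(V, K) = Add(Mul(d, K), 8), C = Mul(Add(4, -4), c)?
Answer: 9604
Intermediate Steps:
C = 0 (C = Mul(Add(4, -4), 3) = Mul(0, 3) = 0)
Function('q')(V, K) = Add(8, Mul(9, K)) (Function('q')(V, K) = Add(Mul(9, K), 8) = Add(8, Mul(9, K)))
Pow(Add(Function('q')(Function('H')(2, 1), 10), C), 2) = Pow(Add(Add(8, Mul(9, 10)), 0), 2) = Pow(Add(Add(8, 90), 0), 2) = Pow(Add(98, 0), 2) = Pow(98, 2) = 9604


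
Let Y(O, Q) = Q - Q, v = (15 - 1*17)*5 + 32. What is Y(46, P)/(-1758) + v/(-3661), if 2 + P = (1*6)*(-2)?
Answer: -22/3661 ≈ -0.0060093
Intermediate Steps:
v = 22 (v = (15 - 17)*5 + 32 = -2*5 + 32 = -10 + 32 = 22)
P = -14 (P = -2 + (1*6)*(-2) = -2 + 6*(-2) = -2 - 12 = -14)
Y(O, Q) = 0
Y(46, P)/(-1758) + v/(-3661) = 0/(-1758) + 22/(-3661) = 0*(-1/1758) + 22*(-1/3661) = 0 - 22/3661 = -22/3661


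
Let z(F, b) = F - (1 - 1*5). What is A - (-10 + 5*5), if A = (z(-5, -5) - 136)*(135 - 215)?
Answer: 10945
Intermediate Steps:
z(F, b) = 4 + F (z(F, b) = F - (1 - 5) = F - 1*(-4) = F + 4 = 4 + F)
A = 10960 (A = ((4 - 5) - 136)*(135 - 215) = (-1 - 136)*(-80) = -137*(-80) = 10960)
A - (-10 + 5*5) = 10960 - (-10 + 5*5) = 10960 - (-10 + 25) = 10960 - 1*15 = 10960 - 15 = 10945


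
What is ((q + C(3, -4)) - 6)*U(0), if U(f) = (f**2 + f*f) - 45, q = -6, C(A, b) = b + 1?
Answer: 675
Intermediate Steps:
C(A, b) = 1 + b
U(f) = -45 + 2*f**2 (U(f) = (f**2 + f**2) - 45 = 2*f**2 - 45 = -45 + 2*f**2)
((q + C(3, -4)) - 6)*U(0) = ((-6 + (1 - 4)) - 6)*(-45 + 2*0**2) = ((-6 - 3) - 6)*(-45 + 2*0) = (-9 - 6)*(-45 + 0) = -15*(-45) = 675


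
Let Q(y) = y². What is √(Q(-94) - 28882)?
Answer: I*√20046 ≈ 141.58*I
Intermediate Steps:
√(Q(-94) - 28882) = √((-94)² - 28882) = √(8836 - 28882) = √(-20046) = I*√20046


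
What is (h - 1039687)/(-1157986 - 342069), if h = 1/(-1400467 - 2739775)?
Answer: 860911156851/1242118142662 ≈ 0.69310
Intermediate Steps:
h = -1/4140242 (h = 1/(-4140242) = -1/4140242 ≈ -2.4153e-7)
(h - 1039687)/(-1157986 - 342069) = (-1/4140242 - 1039687)/(-1157986 - 342069) = -4304555784255/4140242/(-1500055) = -4304555784255/4140242*(-1/1500055) = 860911156851/1242118142662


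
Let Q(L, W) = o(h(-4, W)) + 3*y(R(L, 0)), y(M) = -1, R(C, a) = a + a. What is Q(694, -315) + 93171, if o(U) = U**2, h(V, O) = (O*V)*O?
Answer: 157529703168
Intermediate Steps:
R(C, a) = 2*a
h(V, O) = V*O**2
Q(L, W) = -3 + 16*W**4 (Q(L, W) = (-4*W**2)**2 + 3*(-1) = 16*W**4 - 3 = -3 + 16*W**4)
Q(694, -315) + 93171 = (-3 + 16*(-315)**4) + 93171 = (-3 + 16*9845600625) + 93171 = (-3 + 157529610000) + 93171 = 157529609997 + 93171 = 157529703168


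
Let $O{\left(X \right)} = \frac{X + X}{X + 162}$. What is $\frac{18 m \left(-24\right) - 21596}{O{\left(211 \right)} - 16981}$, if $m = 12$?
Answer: $\frac{9988940}{6333491} \approx 1.5772$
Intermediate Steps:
$O{\left(X \right)} = \frac{2 X}{162 + X}$
$\frac{18 m \left(-24\right) - 21596}{O{\left(211 \right)} - 16981} = \frac{18 \cdot 12 \left(-24\right) - 21596}{2 \cdot 211 \frac{1}{162 + 211} - 16981} = \frac{216 \left(-24\right) - 21596}{2 \cdot 211 \cdot \frac{1}{373} - 16981} = \frac{-5184 - 21596}{2 \cdot 211 \cdot \frac{1}{373} - 16981} = - \frac{26780}{\frac{422}{373} - 16981} = - \frac{26780}{- \frac{6333491}{373}} = \left(-26780\right) \left(- \frac{373}{6333491}\right) = \frac{9988940}{6333491}$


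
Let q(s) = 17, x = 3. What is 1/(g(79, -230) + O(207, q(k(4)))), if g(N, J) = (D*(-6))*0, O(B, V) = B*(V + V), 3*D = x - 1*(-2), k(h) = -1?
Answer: 1/7038 ≈ 0.00014209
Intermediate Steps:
D = 5/3 (D = (3 - 1*(-2))/3 = (3 + 2)/3 = (⅓)*5 = 5/3 ≈ 1.6667)
O(B, V) = 2*B*V (O(B, V) = B*(2*V) = 2*B*V)
g(N, J) = 0 (g(N, J) = ((5/3)*(-6))*0 = -10*0 = 0)
1/(g(79, -230) + O(207, q(k(4)))) = 1/(0 + 2*207*17) = 1/(0 + 7038) = 1/7038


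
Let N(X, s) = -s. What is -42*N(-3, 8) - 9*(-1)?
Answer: 345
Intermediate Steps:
-42*N(-3, 8) - 9*(-1) = -(-42)*8 - 9*(-1) = -42*(-8) + 9 = 336 + 9 = 345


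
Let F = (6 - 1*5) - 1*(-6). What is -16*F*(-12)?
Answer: 1344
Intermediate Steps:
F = 7 (F = (6 - 5) + 6 = 1 + 6 = 7)
-16*F*(-12) = -16*7*(-12) = -112*(-12) = 1344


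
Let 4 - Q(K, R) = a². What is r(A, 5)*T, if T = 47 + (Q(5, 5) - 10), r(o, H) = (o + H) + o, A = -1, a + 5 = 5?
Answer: 123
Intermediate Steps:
a = 0 (a = -5 + 5 = 0)
Q(K, R) = 4 (Q(K, R) = 4 - 1*0² = 4 - 1*0 = 4 + 0 = 4)
r(o, H) = H + 2*o (r(o, H) = (H + o) + o = H + 2*o)
T = 41 (T = 47 + (4 - 10) = 47 - 6 = 41)
r(A, 5)*T = (5 + 2*(-1))*41 = (5 - 2)*41 = 3*41 = 123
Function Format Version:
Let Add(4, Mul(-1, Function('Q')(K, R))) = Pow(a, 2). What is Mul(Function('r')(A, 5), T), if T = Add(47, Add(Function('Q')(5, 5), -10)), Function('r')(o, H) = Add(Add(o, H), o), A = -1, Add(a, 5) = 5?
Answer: 123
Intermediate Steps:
a = 0 (a = Add(-5, 5) = 0)
Function('Q')(K, R) = 4 (Function('Q')(K, R) = Add(4, Mul(-1, Pow(0, 2))) = Add(4, Mul(-1, 0)) = Add(4, 0) = 4)
Function('r')(o, H) = Add(H, Mul(2, o)) (Function('r')(o, H) = Add(Add(H, o), o) = Add(H, Mul(2, o)))
T = 41 (T = Add(47, Add(4, -10)) = Add(47, -6) = 41)
Mul(Function('r')(A, 5), T) = Mul(Add(5, Mul(2, -1)), 41) = Mul(Add(5, -2), 41) = Mul(3, 41) = 123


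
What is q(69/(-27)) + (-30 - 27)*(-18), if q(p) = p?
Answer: 9211/9 ≈ 1023.4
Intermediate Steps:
q(69/(-27)) + (-30 - 27)*(-18) = 69/(-27) + (-30 - 27)*(-18) = 69*(-1/27) - 57*(-18) = -23/9 + 1026 = 9211/9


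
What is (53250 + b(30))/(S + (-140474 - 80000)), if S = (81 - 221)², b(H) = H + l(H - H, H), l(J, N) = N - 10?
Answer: -26650/100437 ≈ -0.26534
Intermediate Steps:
l(J, N) = -10 + N
b(H) = -10 + 2*H (b(H) = H + (-10 + H) = -10 + 2*H)
S = 19600 (S = (-140)² = 19600)
(53250 + b(30))/(S + (-140474 - 80000)) = (53250 + (-10 + 2*30))/(19600 + (-140474 - 80000)) = (53250 + (-10 + 60))/(19600 - 220474) = (53250 + 50)/(-200874) = 53300*(-1/200874) = -26650/100437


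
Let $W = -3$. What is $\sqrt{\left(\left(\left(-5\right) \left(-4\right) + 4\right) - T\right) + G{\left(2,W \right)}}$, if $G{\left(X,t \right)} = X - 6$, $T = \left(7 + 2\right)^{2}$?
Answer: $i \sqrt{61} \approx 7.8102 i$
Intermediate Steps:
$T = 81$ ($T = 9^{2} = 81$)
$G{\left(X,t \right)} = -6 + X$
$\sqrt{\left(\left(\left(-5\right) \left(-4\right) + 4\right) - T\right) + G{\left(2,W \right)}} = \sqrt{\left(\left(\left(-5\right) \left(-4\right) + 4\right) - 81\right) + \left(-6 + 2\right)} = \sqrt{\left(\left(20 + 4\right) - 81\right) - 4} = \sqrt{\left(24 - 81\right) - 4} = \sqrt{-57 - 4} = \sqrt{-61} = i \sqrt{61}$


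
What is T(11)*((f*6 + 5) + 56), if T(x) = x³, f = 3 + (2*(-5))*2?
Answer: -54571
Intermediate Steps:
f = -17 (f = 3 - 10*2 = 3 - 20 = -17)
T(11)*((f*6 + 5) + 56) = 11³*((-17*6 + 5) + 56) = 1331*((-102 + 5) + 56) = 1331*(-97 + 56) = 1331*(-41) = -54571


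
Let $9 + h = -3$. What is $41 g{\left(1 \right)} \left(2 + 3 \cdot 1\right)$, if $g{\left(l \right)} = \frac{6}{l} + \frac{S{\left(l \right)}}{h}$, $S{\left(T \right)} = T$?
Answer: $\frac{14555}{12} \approx 1212.9$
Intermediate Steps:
$h = -12$ ($h = -9 - 3 = -12$)
$g{\left(l \right)} = \frac{6}{l} - \frac{l}{12}$ ($g{\left(l \right)} = \frac{6}{l} + \frac{l}{-12} = \frac{6}{l} + l \left(- \frac{1}{12}\right) = \frac{6}{l} - \frac{l}{12}$)
$41 g{\left(1 \right)} \left(2 + 3 \cdot 1\right) = 41 \left(\frac{6}{1} - \frac{1}{12}\right) \left(2 + 3 \cdot 1\right) = 41 \left(6 \cdot 1 - \frac{1}{12}\right) \left(2 + 3\right) = 41 \left(6 - \frac{1}{12}\right) 5 = 41 \cdot \frac{71}{12} \cdot 5 = \frac{2911}{12} \cdot 5 = \frac{14555}{12}$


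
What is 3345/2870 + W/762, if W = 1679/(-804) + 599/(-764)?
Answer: 9753795535/8395881354 ≈ 1.1617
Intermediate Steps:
W = -110272/38391 (W = 1679*(-1/804) + 599*(-1/764) = -1679/804 - 599/764 = -110272/38391 ≈ -2.8723)
3345/2870 + W/762 = 3345/2870 - 110272/38391/762 = 3345*(1/2870) - 110272/38391*1/762 = 669/574 - 55136/14626971 = 9753795535/8395881354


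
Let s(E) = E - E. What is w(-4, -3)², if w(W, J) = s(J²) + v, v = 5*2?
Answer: 100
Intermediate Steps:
s(E) = 0
v = 10
w(W, J) = 10 (w(W, J) = 0 + 10 = 10)
w(-4, -3)² = 10² = 100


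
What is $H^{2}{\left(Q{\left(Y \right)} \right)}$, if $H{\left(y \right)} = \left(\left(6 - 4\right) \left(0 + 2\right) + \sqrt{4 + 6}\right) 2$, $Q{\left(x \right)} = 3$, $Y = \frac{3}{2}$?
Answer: $104 + 32 \sqrt{10} \approx 205.19$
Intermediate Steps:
$Y = \frac{3}{2}$ ($Y = 3 \cdot \frac{1}{2} = \frac{3}{2} \approx 1.5$)
$H{\left(y \right)} = 8 + 2 \sqrt{10}$ ($H{\left(y \right)} = \left(2 \cdot 2 + \sqrt{10}\right) 2 = \left(4 + \sqrt{10}\right) 2 = 8 + 2 \sqrt{10}$)
$H^{2}{\left(Q{\left(Y \right)} \right)} = \left(8 + 2 \sqrt{10}\right)^{2}$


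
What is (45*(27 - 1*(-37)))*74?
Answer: 213120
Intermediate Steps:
(45*(27 - 1*(-37)))*74 = (45*(27 + 37))*74 = (45*64)*74 = 2880*74 = 213120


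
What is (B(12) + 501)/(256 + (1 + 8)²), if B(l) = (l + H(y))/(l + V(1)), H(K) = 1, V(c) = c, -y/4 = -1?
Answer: 502/337 ≈ 1.4896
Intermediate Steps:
y = 4 (y = -4*(-1) = 4)
B(l) = 1 (B(l) = (l + 1)/(l + 1) = (1 + l)/(1 + l) = 1)
(B(12) + 501)/(256 + (1 + 8)²) = (1 + 501)/(256 + (1 + 8)²) = 502/(256 + 9²) = 502/(256 + 81) = 502/337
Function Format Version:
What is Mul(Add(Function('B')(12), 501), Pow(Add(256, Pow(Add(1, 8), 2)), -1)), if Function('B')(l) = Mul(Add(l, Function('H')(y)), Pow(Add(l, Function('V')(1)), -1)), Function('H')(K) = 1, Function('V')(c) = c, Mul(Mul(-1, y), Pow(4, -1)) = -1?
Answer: Rational(502, 337) ≈ 1.4896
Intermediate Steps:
y = 4 (y = Mul(-4, -1) = 4)
Function('B')(l) = 1 (Function('B')(l) = Mul(Add(l, 1), Pow(Add(l, 1), -1)) = Mul(Add(1, l), Pow(Add(1, l), -1)) = 1)
Mul(Add(Function('B')(12), 501), Pow(Add(256, Pow(Add(1, 8), 2)), -1)) = Mul(Add(1, 501), Pow(Add(256, Pow(Add(1, 8), 2)), -1)) = Mul(502, Pow(Add(256, Pow(9, 2)), -1)) = Mul(502, Pow(Add(256, 81), -1)) = Mul(502, Pow(337, -1)) = Mul(502, Rational(1, 337)) = Rational(502, 337)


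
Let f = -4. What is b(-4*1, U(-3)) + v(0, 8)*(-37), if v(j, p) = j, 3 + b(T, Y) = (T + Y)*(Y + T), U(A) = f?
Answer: 61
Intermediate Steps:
U(A) = -4
b(T, Y) = -3 + (T + Y)**2 (b(T, Y) = -3 + (T + Y)*(Y + T) = -3 + (T + Y)*(T + Y) = -3 + (T + Y)**2)
b(-4*1, U(-3)) + v(0, 8)*(-37) = (-3 + (-4*1 - 4)**2) + 0*(-37) = (-3 + (-4 - 4)**2) + 0 = (-3 + (-8)**2) + 0 = (-3 + 64) + 0 = 61 + 0 = 61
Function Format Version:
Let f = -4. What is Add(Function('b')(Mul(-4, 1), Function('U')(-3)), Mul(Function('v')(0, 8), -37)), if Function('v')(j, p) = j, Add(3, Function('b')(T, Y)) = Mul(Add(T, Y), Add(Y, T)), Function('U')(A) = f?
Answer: 61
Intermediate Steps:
Function('U')(A) = -4
Function('b')(T, Y) = Add(-3, Pow(Add(T, Y), 2)) (Function('b')(T, Y) = Add(-3, Mul(Add(T, Y), Add(Y, T))) = Add(-3, Mul(Add(T, Y), Add(T, Y))) = Add(-3, Pow(Add(T, Y), 2)))
Add(Function('b')(Mul(-4, 1), Function('U')(-3)), Mul(Function('v')(0, 8), -37)) = Add(Add(-3, Pow(Add(Mul(-4, 1), -4), 2)), Mul(0, -37)) = Add(Add(-3, Pow(Add(-4, -4), 2)), 0) = Add(Add(-3, Pow(-8, 2)), 0) = Add(Add(-3, 64), 0) = Add(61, 0) = 61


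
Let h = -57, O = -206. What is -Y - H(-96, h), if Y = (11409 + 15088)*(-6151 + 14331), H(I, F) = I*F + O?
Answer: -216750726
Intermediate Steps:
H(I, F) = -206 + F*I (H(I, F) = I*F - 206 = F*I - 206 = -206 + F*I)
Y = 216745460 (Y = 26497*8180 = 216745460)
-Y - H(-96, h) = -1*216745460 - (-206 - 57*(-96)) = -216745460 - (-206 + 5472) = -216745460 - 1*5266 = -216745460 - 5266 = -216750726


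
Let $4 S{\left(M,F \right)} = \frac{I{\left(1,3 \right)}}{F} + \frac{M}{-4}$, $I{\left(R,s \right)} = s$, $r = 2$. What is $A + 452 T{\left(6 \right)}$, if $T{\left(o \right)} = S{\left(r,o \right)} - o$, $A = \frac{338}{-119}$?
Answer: $- \frac{323066}{119} \approx -2714.8$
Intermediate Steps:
$S{\left(M,F \right)} = - \frac{M}{16} + \frac{3}{4 F}$ ($S{\left(M,F \right)} = \frac{\frac{3}{F} + \frac{M}{-4}}{4} = \frac{\frac{3}{F} + M \left(- \frac{1}{4}\right)}{4} = \frac{\frac{3}{F} - \frac{M}{4}}{4} = - \frac{M}{16} + \frac{3}{4 F}$)
$A = - \frac{338}{119}$ ($A = 338 \left(- \frac{1}{119}\right) = - \frac{338}{119} \approx -2.8403$)
$T{\left(o \right)} = - o + \frac{12 - 2 o}{16 o}$ ($T{\left(o \right)} = \frac{12 - o 2}{16 o} - o = \frac{12 - 2 o}{16 o} - o = - o + \frac{12 - 2 o}{16 o}$)
$A + 452 T{\left(6 \right)} = - \frac{338}{119} + 452 \left(- \frac{1}{8} - 6 + \frac{3}{4 \cdot 6}\right) = - \frac{338}{119} + 452 \left(- \frac{1}{8} - 6 + \frac{3}{4} \cdot \frac{1}{6}\right) = - \frac{338}{119} + 452 \left(- \frac{1}{8} - 6 + \frac{1}{8}\right) = - \frac{338}{119} + 452 \left(-6\right) = - \frac{338}{119} - 2712 = - \frac{323066}{119}$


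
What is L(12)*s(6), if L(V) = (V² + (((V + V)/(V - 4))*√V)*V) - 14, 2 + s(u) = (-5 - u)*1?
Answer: -1690 - 936*√3 ≈ -3311.2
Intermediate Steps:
s(u) = -7 - u (s(u) = -2 + (-5 - u)*1 = -2 + (-5 - u) = -7 - u)
L(V) = -14 + V² + 2*V^(5/2)/(-4 + V) (L(V) = (V² + (((2*V)/(-4 + V))*√V)*V) - 14 = (V² + ((2*V/(-4 + V))*√V)*V) - 14 = (V² + (2*V^(3/2)/(-4 + V))*V) - 14 = (V² + 2*V^(5/2)/(-4 + V)) - 14 = -14 + V² + 2*V^(5/2)/(-4 + V))
L(12)*s(6) = ((56 + 12³ - 14*12 - 4*12² + 2*12^(5/2))/(-4 + 12))*(-7 - 1*6) = ((56 + 1728 - 168 - 4*144 + 2*(288*√3))/8)*(-7 - 6) = ((56 + 1728 - 168 - 576 + 576*√3)/8)*(-13) = ((1040 + 576*√3)/8)*(-13) = (130 + 72*√3)*(-13) = -1690 - 936*√3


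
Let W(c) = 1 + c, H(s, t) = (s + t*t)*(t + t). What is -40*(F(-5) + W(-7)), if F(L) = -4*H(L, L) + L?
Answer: -31560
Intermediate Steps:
H(s, t) = 2*t*(s + t²) (H(s, t) = (s + t²)*(2*t) = 2*t*(s + t²))
F(L) = L - 8*L*(L + L²) (F(L) = -8*L*(L + L²) + L = L - 8*L*(L + L²))
-40*(F(-5) + W(-7)) = -40*(-5*(1 - 8*(-5)*(1 - 5)) + (1 - 7)) = -40*(-5*(1 - 8*(-5)*(-4)) - 6) = -40*(-5*(1 - 160) - 6) = -40*(-5*(-159) - 6) = -40*(795 - 6) = -40*789 = -31560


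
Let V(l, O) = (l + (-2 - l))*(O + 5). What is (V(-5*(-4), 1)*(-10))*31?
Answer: 3720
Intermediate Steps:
V(l, O) = -10 - 2*O (V(l, O) = -2*(5 + O) = -10 - 2*O)
(V(-5*(-4), 1)*(-10))*31 = ((-10 - 2*1)*(-10))*31 = ((-10 - 2)*(-10))*31 = -12*(-10)*31 = 120*31 = 3720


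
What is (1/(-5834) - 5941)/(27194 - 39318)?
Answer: 34659795/70731416 ≈ 0.49002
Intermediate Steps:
(1/(-5834) - 5941)/(27194 - 39318) = (-1/5834 - 5941)/(-12124) = -34659795/5834*(-1/12124) = 34659795/70731416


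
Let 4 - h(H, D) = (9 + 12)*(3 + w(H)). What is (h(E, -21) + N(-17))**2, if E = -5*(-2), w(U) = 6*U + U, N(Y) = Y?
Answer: 2390116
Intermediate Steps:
w(U) = 7*U
E = 10
h(H, D) = -59 - 147*H (h(H, D) = 4 - (9 + 12)*(3 + 7*H) = 4 - 21*(3 + 7*H) = 4 - (63 + 147*H) = 4 + (-63 - 147*H) = -59 - 147*H)
(h(E, -21) + N(-17))**2 = ((-59 - 147*10) - 17)**2 = ((-59 - 1470) - 17)**2 = (-1529 - 17)**2 = (-1546)**2 = 2390116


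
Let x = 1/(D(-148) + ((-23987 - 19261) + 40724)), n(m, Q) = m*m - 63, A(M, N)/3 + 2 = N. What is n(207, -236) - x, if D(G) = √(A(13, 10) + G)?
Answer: 68144193181/1592675 + I*√31/3185350 ≈ 42786.0 + 1.7479e-6*I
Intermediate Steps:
A(M, N) = -6 + 3*N
D(G) = √(24 + G) (D(G) = √((-6 + 3*10) + G) = √((-6 + 30) + G) = √(24 + G))
n(m, Q) = -63 + m² (n(m, Q) = m² - 63 = -63 + m²)
x = 1/(-2524 + 2*I*√31) (x = 1/(√(24 - 148) + ((-23987 - 19261) + 40724)) = 1/(√(-124) + (-43248 + 40724)) = 1/(2*I*√31 - 2524) = 1/(-2524 + 2*I*√31) ≈ -0.00039619 - 1.748e-6*I)
n(207, -236) - x = (-63 + 207²) - (-631/1592675 - I*√31/3185350) = (-63 + 42849) + (631/1592675 + I*√31/3185350) = 42786 + (631/1592675 + I*√31/3185350) = 68144193181/1592675 + I*√31/3185350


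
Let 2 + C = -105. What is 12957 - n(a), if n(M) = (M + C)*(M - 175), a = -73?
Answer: -31683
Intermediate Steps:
C = -107 (C = -2 - 105 = -107)
n(M) = (-175 + M)*(-107 + M) (n(M) = (M - 107)*(M - 175) = (-107 + M)*(-175 + M) = (-175 + M)*(-107 + M))
12957 - n(a) = 12957 - (18725 + (-73)² - 282*(-73)) = 12957 - (18725 + 5329 + 20586) = 12957 - 1*44640 = 12957 - 44640 = -31683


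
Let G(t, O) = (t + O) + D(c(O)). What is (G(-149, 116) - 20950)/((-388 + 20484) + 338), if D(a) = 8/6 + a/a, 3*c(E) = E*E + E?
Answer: -31471/30651 ≈ -1.0268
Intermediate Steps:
c(E) = E/3 + E**2/3 (c(E) = (E*E + E)/3 = (E**2 + E)/3 = (E + E**2)/3 = E/3 + E**2/3)
D(a) = 7/3 (D(a) = 8*(1/6) + 1 = 4/3 + 1 = 7/3)
G(t, O) = 7/3 + O + t (G(t, O) = (t + O) + 7/3 = (O + t) + 7/3 = 7/3 + O + t)
(G(-149, 116) - 20950)/((-388 + 20484) + 338) = ((7/3 + 116 - 149) - 20950)/((-388 + 20484) + 338) = (-92/3 - 20950)/(20096 + 338) = -62942/3/20434 = -62942/3*1/20434 = -31471/30651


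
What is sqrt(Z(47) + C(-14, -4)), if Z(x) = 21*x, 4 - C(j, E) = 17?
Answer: sqrt(974) ≈ 31.209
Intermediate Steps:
C(j, E) = -13 (C(j, E) = 4 - 1*17 = 4 - 17 = -13)
sqrt(Z(47) + C(-14, -4)) = sqrt(21*47 - 13) = sqrt(987 - 13) = sqrt(974)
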